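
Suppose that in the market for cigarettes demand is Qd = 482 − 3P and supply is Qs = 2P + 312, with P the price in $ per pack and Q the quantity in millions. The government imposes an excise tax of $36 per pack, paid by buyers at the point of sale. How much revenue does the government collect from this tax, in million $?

Before the tax: set 482 − 3P = 2P + 312 → P* = $34, Q* = 380.
With the tax collected from buyers, demand (in seller-price terms) shifts: Qd = 482 − 3(P + 36).
New equilibrium: buyers pay $48.4, producers receive $12.4, Q = 336.8. (Wedge: Pb − Ps = 36.)
Revenue = t · Q = 36 · 336.8 = $12124.8.

Tax revenue = $12124.8 million.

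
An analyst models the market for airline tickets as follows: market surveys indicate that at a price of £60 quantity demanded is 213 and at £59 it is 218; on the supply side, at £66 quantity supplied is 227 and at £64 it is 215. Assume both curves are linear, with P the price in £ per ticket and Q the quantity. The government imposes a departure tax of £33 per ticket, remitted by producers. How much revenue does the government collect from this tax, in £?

Tax revenue = £3729.

Demand slope: (218 − 213)/(59 − 60) = -5, so Qd = 513 − 5P.
Supply slope: (215 − 227)/(64 − 66) = 6, so Qs = 6P − 169.
Before the tax: set 513 − 5P = 6P − 169 → P* = £62, Q* = 203.
With the tax collected from producers, supply shifts: Qs = 6(P − 33) − 169.
New equilibrium: buyers pay £80, producers receive £47, Q = 113. (Wedge: Pb − Ps = 33.)
Revenue = t · Q = 33 · 113 = £3729.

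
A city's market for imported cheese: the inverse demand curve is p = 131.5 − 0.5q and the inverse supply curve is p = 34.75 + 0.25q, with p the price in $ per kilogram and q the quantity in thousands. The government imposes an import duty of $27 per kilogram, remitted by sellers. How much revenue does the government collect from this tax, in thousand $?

Inverting to q(p) form: qd = 263 − 2p; qs = 4p − 139.
Without the tax, 263 − 2p = 4p − 139 gives 6p = 402, so p* = $67 and q* = 129.
With the tax collected from sellers, supply shifts: qs = 4(p − 27) − 139.
Solving gives q = 93 with buyers paying $85 and sellers receiving $58 (the $27 wedge).
Revenue = t · Q = 27 · 93 = $2511.

Tax revenue = $2511 thousand.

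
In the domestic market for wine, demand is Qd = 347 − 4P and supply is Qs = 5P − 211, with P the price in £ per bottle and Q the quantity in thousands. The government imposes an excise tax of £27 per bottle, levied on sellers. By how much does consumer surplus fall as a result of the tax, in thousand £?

Consumer surplus falls by £1035 thousand.

Without the tax, 347 − 4P = 5P − 211 gives 9P = 558, so P* = £62 and Q* = 99.
With the tax collected from sellers, supply shifts: Qs = 5(P − 27) − 211.
Solving gives Q = 39 with consumers paying £77 and sellers receiving £50 (the £27 wedge).
ΔCS is the trapezoid between Q = 39 and Q = 99 of height £15: ½ · (99 + 39) · 15 = £1035.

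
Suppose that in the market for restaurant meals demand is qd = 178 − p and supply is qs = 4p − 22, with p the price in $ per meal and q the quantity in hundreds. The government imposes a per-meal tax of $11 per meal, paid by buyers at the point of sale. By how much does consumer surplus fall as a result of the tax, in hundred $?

Before the tax: set 178 − p = 4p − 22 → p* = $40, q* = 138.
With the tax collected from buyers, demand (in seller-price terms) shifts: qd = 178 − (p + 11).
Solving gives q = 129.2 with buyers paying $48.8 and producers receiving $37.8 (the $11 wedge).
ΔCS is the trapezoid between Q = 129.2 and Q = 138 of height $8.8: ½ · (138 + 129.2) · 8.8 = $1175.68.

Consumer surplus falls by $1175.68 hundred.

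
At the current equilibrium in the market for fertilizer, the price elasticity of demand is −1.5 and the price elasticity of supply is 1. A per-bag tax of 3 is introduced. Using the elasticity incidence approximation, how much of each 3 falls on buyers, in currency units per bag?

Buyers bear ≈ 1.2 per bag.

Incidence ratio: buyers' share ≈ εs / (εs + |εd|) = 1 / (1 + 1.5) = 0.4.
So buyers bear ≈ 0.4 × 3 = 1.2; suppliers bear 1.8.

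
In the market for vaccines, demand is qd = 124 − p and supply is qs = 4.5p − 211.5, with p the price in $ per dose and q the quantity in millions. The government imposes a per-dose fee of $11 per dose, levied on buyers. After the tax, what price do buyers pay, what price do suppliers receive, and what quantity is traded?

Buyers pay $70; suppliers receive $59; quantity = 54.

Without the tax, 124 − p = 4.5p − 211.5 gives 5.5p = 335.5, so p* = $61 and q* = 63.
With the tax collected from buyers, demand (in seller-price terms) shifts: qd = 124 − (p + 11).
New equilibrium: buyers pay $70, suppliers receive $59, q = 54. (Wedge: pb − ps = 11.)
The less price-elastic side of the market bears the larger share of a per-unit tax.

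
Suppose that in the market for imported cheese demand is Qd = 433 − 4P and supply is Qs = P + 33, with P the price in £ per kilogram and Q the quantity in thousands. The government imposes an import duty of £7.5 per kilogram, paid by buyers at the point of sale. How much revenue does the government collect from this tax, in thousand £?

Tax revenue = £802.5 thousand.

Without the tax, 433 − 4P = P + 33 gives 5P = 400, so P* = £80 and Q* = 113.
With the tax collected from buyers, demand (in seller-price terms) shifts: Qd = 433 − 4(P + 7.5).
New equilibrium: buyers pay £81.5, suppliers receive £74, Q = 107. (Wedge: Pb − Ps = 7.5.)
Revenue = t · Q = 7.5 · 107 = £802.5.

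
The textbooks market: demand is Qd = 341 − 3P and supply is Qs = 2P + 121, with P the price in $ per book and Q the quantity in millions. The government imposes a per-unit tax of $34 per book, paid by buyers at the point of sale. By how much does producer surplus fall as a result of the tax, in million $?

Without the tax, 341 − 3P = 2P + 121 gives 5P = 220, so P* = $44 and Q* = 209.
With the tax collected from buyers, demand (in seller-price terms) shifts: Qd = 341 − 3(P + 34).
Solving gives Q = 168.2 with buyers paying $57.6 and suppliers receiving $23.6 (the $34 wedge).
ΔPS is the trapezoid between Q = 168.2 and Q = 209 of height $20.4: ½ · (209 + 168.2) · 20.4 = $3847.44.

Producer surplus falls by $3847.44 million.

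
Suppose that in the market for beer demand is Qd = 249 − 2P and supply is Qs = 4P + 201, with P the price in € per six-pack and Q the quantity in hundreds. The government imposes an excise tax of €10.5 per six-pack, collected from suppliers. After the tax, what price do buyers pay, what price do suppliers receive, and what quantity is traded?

Without the tax, 249 − 2P = 4P + 201 gives 6P = 48, so P* = €8 and Q* = 233.
With the tax collected from suppliers, supply shifts: Qs = 4(P − 10.5) + 201.
Solving gives Q = 219 with buyers paying €15 and suppliers receiving €4.5 (the €10.5 wedge).

Buyers pay €15; suppliers receive €4.5; quantity = 219.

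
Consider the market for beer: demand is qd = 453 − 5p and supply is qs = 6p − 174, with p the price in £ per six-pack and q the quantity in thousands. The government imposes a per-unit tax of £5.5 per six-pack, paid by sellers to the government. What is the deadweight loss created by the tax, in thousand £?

Before the tax: set 453 − 5p = 6p − 174 → p* = £57, q* = 168.
With the tax collected from sellers, supply shifts: qs = 6(p − 5.5) − 174.
New equilibrium: consumers pay £60, sellers receive £54.5, q = 153. (Wedge: pb − ps = 5.5.)
Quantity falls by |ΔQ| = |168 − 153| = 15.
DWL = ½ · t · |ΔQ| = ½ · 5.5 · 15 = £41.25.

Deadweight loss = £41.25 thousand.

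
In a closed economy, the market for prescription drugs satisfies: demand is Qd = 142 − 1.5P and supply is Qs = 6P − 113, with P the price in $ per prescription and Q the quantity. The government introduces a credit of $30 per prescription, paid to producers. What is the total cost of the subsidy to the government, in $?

Government outlay = $3810.

Without the subsidy, 142 − 1.5P = 6P − 113 gives 7.5P = 255, so P* = $34 and Q* = 91.
With a per-unit subsidy paid to producers, each receives P + 30 per unit sold, so supply becomes Qs = 6(P + 30) − 113.
Solving gives Q = 127 with buyers paying $10 and producers receiving $40 (the $30 wedge).
Outlay = t · Q = 30 · 127 = $3810.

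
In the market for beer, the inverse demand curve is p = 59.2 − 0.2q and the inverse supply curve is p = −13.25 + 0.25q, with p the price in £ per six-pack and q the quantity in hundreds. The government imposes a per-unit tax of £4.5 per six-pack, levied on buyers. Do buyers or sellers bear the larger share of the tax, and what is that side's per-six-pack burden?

Rewrite in direct form: qd = 296 − 5p and qs = 4p + 53.
Before the tax: set 296 − 5p = 4p + 53 → p* = £27, q* = 161.
With the tax collected from buyers, demand (in seller-price terms) shifts: qd = 296 − 5(p + 4.5).
New equilibrium: buyers pay £29, sellers receive £24.5, q = 151. (Wedge: pb − ps = 4.5.)
Per-six-pack burden: buyers £2, sellers £2.5.
Sellers take the larger share because supply is less price-elastic here (demand slope 5 vs supply slope 4).

Sellers bear the larger share: £2.5 per six-pack.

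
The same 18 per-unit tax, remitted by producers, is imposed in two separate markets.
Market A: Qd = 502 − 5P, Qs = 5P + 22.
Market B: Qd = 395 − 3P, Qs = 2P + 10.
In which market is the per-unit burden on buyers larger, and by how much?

Market A, by 1.8.

Market A: pre-tax P* = 48, Q* = 262; post-tax Q = 217; per-unit burden on buyers = 9.
Market B: pre-tax P* = 77, Q* = 164; post-tax Q = 142.4; per-unit burden on buyers = 7.2.
Difference: 9 vs 7.2 → market A is larger by 1.8.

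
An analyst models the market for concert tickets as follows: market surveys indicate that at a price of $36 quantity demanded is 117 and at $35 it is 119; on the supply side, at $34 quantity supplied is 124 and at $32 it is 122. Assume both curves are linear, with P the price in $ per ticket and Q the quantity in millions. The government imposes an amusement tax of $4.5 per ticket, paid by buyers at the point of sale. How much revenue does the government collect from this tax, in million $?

Demand slope: (119 − 117)/(35 − 36) = -2, so Qd = 189 − 2P.
Supply slope: (122 − 124)/(32 − 34) = 1, so Qs = P + 90.
Before the tax: set 189 − 2P = P + 90 → P* = $33, Q* = 123.
With the tax collected from buyers, demand (in seller-price terms) shifts: Qd = 189 − 2(P + 4.5).
Solving gives Q = 120 with buyers paying $34.5 and suppliers receiving $30 (the $4.5 wedge).
Revenue = t · Q = 4.5 · 120 = $540.

Tax revenue = $540 million.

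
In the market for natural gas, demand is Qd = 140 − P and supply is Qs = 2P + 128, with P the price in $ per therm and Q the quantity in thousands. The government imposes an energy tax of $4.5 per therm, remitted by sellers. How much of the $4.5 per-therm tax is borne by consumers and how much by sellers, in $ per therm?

Without the tax, 140 − P = 2P + 128 gives 3P = 12, so P* = $4 and Q* = 136.
With the tax collected from sellers, supply shifts: Qs = 2(P − 4.5) + 128.
Solving gives Q = 133 with consumers paying $7 and sellers receiving $2.5 (the $4.5 wedge).
Burden on consumers: $3; on sellers: $1.5. (They sum to $4.5.)

Consumers bear $3 per therm; sellers bear $1.5 per therm.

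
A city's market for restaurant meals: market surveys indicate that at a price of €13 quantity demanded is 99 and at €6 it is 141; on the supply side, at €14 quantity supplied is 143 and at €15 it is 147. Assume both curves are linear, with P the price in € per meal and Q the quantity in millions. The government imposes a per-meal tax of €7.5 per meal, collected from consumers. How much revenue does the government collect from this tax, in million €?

Demand slope: (141 − 99)/(6 − 13) = -6, so Qd = 177 − 6P.
Supply slope: (147 − 143)/(15 − 14) = 4, so Qs = 4P + 87.
Before the tax: set 177 − 6P = 4P + 87 → P* = €9, Q* = 123.
With the tax collected from consumers, demand (in seller-price terms) shifts: Qd = 177 − 6(P + 7.5).
New equilibrium: consumers pay €12, sellers receive €4.5, Q = 105. (Wedge: Pb − Ps = 7.5.)
Revenue = t · Q = 7.5 · 105 = €787.5.

Tax revenue = €787.5 million.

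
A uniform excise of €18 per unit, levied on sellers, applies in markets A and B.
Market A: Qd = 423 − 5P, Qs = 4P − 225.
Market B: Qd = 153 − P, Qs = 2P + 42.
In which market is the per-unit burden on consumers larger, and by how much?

Market B, by €4.

Market A: pre-tax P* = €72, Q* = 63; post-tax Q = 23; per-unit burden on consumers = €8.
Market B: pre-tax P* = €37, Q* = 116; post-tax Q = 104; per-unit burden on consumers = €12.
Difference: €8 vs €12 → market B is larger by €4.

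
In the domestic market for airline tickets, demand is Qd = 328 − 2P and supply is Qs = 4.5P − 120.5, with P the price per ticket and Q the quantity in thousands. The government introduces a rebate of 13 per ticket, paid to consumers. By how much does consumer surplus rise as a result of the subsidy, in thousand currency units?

Consumer surplus rises by 1791 thousand.

Without the subsidy, 328 − 2P = 4.5P − 120.5 gives 6.5P = 448.5, so P* = 69 and Q* = 190.
With a per-unit subsidy paid to consumers, each effectively pays P − 13, so demand becomes Qd = 328 − 2(P − 13).
Solving gives Q = 208 with consumers paying 60 and sellers receiving 73 (the 13 wedge).
ΔCS is the trapezoid between Q = 208 and Q = 190 of height 9: ½ · (190 + 208) · 9 = 1791.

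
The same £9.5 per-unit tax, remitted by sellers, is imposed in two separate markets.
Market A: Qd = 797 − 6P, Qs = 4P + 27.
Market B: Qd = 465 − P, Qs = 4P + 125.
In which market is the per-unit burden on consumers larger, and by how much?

Market B, by £3.8.

Market A: pre-tax P* = £77, Q* = 335; post-tax Q = 312.2; per-unit burden on consumers = £3.8.
Market B: pre-tax P* = £68, Q* = 397; post-tax Q = 389.4; per-unit burden on consumers = £7.6.
Difference: £3.8 vs £7.6 → market B is larger by £3.8.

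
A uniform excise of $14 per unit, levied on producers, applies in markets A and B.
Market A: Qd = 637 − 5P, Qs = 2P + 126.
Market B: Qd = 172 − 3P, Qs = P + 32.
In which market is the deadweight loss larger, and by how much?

Market A: pre-tax P* = $73, Q* = 272; post-tax Q = 252; deadweight loss = $140.
Market B: pre-tax P* = $35, Q* = 67; post-tax Q = 56.5; deadweight loss = $73.5.
Difference: $140 vs $73.5 → market A is larger by $66.5.

Market A, by $66.5.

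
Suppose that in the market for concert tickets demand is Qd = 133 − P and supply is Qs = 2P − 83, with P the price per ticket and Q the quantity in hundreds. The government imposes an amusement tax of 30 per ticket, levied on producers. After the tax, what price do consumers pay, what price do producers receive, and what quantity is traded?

Consumers pay 92; producers receive 62; quantity = 41.

Before the tax: set 133 − P = 2P − 83 → P* = 72, Q* = 61.
With the tax collected from producers, supply shifts: Qs = 2(P − 30) − 83.
New equilibrium: consumers pay 92, producers receive 62, Q = 41. (Wedge: Pb − Ps = 30.)
The less price-elastic side of the market bears the larger share of a per-unit tax.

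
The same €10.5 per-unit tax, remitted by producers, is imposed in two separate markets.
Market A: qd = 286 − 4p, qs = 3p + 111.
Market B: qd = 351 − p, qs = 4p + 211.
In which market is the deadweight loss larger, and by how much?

Market A: pre-tax p* = €25, q* = 186; post-tax q = 168; deadweight loss = €94.5.
Market B: pre-tax p* = €28, q* = 323; post-tax q = 314.6; deadweight loss = €44.1.
Difference: €94.5 vs €44.1 → market A is larger by €50.4.

Market A, by €50.4.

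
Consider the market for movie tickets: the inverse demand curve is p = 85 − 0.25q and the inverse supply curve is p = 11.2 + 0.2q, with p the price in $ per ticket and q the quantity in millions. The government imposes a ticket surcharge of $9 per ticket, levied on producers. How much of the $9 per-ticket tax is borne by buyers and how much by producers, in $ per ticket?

Buyers bear $5 per ticket; producers bear $4 per ticket.

Rewrite in direct form: qd = 340 − 4p and qs = 5p − 56.
Without the tax, 340 − 4p = 5p − 56 gives 9p = 396, so p* = $44 and q* = 164.
With the tax collected from producers, supply shifts: qs = 5(p − 9) − 56.
Solving gives q = 144 with buyers paying $49 and producers receiving $40 (the $9 wedge).
Burden on buyers: $5; on producers: $4. (They sum to $9.)
The less price-elastic side of the market bears the larger share of a per-unit tax.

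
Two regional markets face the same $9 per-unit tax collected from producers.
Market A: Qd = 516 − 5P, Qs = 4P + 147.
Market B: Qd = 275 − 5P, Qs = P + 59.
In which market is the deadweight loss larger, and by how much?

Market A: pre-tax P* = $41, Q* = 311; post-tax Q = 291; deadweight loss = $90.
Market B: pre-tax P* = $36, Q* = 95; post-tax Q = 87.5; deadweight loss = $33.75.
Difference: $90 vs $33.75 → market A is larger by $56.25.

Market A, by $56.25.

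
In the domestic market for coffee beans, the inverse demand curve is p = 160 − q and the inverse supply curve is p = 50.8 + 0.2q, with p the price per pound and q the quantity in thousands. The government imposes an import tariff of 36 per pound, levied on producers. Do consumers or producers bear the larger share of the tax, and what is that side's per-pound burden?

Rewrite in direct form: qd = 160 − p and qs = 5p − 254.
Without the tax, 160 − p = 5p − 254 gives 6p = 414, so p* = 69 and q* = 91.
With the tax collected from producers, supply shifts: qs = 5(p − 36) − 254.
Solving gives q = 61 with consumers paying 99 and producers receiving 63 (the 36 wedge).
Per-pound burden: consumers 30, producers 6.
Consumers take the larger share because demand is less price-elastic here (demand slope 1 vs supply slope 5).

Consumers bear the larger share: 30 per pound.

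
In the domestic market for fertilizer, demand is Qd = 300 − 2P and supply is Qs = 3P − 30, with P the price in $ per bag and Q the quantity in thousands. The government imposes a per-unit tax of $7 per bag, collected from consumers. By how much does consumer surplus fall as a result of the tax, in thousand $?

Without the tax, 300 − 2P = 3P − 30 gives 5P = 330, so P* = $66 and Q* = 168.
With the tax collected from consumers, demand (in seller-price terms) shifts: Qd = 300 − 2(P + 7).
New equilibrium: consumers pay $70.2, producers receive $63.2, Q = 159.6. (Wedge: Pb − Ps = 7.)
ΔCS is the trapezoid between Q = 159.6 and Q = 168 of height $4.2: ½ · (168 + 159.6) · 4.2 = $687.96.

Consumer surplus falls by $687.96 thousand.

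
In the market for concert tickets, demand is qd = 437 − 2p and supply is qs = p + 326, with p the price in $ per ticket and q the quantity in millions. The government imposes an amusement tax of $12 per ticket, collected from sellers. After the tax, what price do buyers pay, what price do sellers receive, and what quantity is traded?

Buyers pay $41; sellers receive $29; quantity = 355.

Without the tax, 437 − 2p = p + 326 gives 3p = 111, so p* = $37 and q* = 363.
With the tax collected from sellers, supply shifts: qs = (p − 12) + 326.
New equilibrium: buyers pay $41, sellers receive $29, q = 355. (Wedge: pb − ps = 12.)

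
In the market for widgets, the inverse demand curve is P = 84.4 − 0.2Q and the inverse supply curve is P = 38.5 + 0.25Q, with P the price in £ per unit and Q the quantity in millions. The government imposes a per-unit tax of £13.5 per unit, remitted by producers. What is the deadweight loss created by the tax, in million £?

Deadweight loss = £202.5 million.

Inverting to Q(P) form: Qd = 422 − 5P; Qs = 4P − 154.
Without the tax, 422 − 5P = 4P − 154 gives 9P = 576, so P* = £64 and Q* = 102.
With the tax collected from producers, supply shifts: Qs = 4(P − 13.5) − 154.
New equilibrium: consumers pay £70, producers receive £56.5, Q = 72. (Wedge: Pb − Ps = 13.5.)
Quantity falls by |ΔQ| = |102 − 72| = 30.
DWL = ½ · t · |ΔQ| = ½ · 13.5 · 30 = £202.5.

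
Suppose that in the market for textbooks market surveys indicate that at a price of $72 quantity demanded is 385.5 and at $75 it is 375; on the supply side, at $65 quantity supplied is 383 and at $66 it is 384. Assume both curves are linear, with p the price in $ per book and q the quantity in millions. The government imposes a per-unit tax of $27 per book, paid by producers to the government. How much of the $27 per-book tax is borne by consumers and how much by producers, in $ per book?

Consumers bear $6 per book; producers bear $21 per book.

Demand slope: (375 − 385.5)/(75 − 72) = -3.5, so qd = 637.5 − 3.5p.
Supply slope: (384 − 383)/(66 − 65) = 1, so qs = p + 318.
Without the tax, 637.5 − 3.5p = p + 318 gives 4.5p = 319.5, so p* = $71 and q* = 389.
With the tax collected from producers, supply shifts: qs = (p − 27) + 318.
Solving gives q = 368 with consumers paying $77 and producers receiving $50 (the $27 wedge).
Burden on consumers: $6; on producers: $21. (They sum to $27.)
The less price-elastic side of the market bears the larger share of a per-unit tax.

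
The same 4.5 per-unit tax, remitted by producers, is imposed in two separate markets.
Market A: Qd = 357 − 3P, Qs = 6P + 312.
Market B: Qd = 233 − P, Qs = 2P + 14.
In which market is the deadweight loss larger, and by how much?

Market A: pre-tax P* = 5, Q* = 342; post-tax Q = 333; deadweight loss = 20.25.
Market B: pre-tax P* = 73, Q* = 160; post-tax Q = 157; deadweight loss = 6.75.
Difference: 20.25 vs 6.75 → market A is larger by 13.5.

Market A, by 13.5.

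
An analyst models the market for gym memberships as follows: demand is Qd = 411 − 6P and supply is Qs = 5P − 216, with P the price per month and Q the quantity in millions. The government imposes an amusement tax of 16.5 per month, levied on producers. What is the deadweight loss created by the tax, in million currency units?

Deadweight loss = 371.25 million.

Before the tax: set 411 − 6P = 5P − 216 → P* = 57, Q* = 69.
With the tax collected from producers, supply shifts: Qs = 5(P − 16.5) − 216.
Solving gives Q = 24 with buyers paying 64.5 and producers receiving 48 (the 16.5 wedge).
Quantity falls by |ΔQ| = |69 − 24| = 45.
DWL = ½ · t · |ΔQ| = ½ · 16.5 · 45 = 371.25.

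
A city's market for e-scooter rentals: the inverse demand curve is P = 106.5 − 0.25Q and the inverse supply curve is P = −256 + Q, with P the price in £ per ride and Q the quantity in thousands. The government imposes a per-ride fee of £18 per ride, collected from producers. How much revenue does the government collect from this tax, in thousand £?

Tax revenue = £4960.8 thousand.

Rewrite in direct form: Qd = 426 − 4P and Qs = P + 256.
Before the tax: set 426 − 4P = P + 256 → P* = £34, Q* = 290.
With the tax collected from producers, supply shifts: Qs = (P − 18) + 256.
Solving gives Q = 275.6 with buyers paying £37.6 and producers receiving £19.6 (the £18 wedge).
Revenue = t · Q = 18 · 275.6 = £4960.8.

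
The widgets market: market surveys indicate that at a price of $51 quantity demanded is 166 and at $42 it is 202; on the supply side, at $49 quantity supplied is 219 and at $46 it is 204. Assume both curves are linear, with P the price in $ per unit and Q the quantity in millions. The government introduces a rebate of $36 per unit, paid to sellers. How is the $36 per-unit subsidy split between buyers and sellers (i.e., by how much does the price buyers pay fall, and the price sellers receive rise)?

Buyers gain $20 per unit; sellers gain $16 per unit.

Demand slope: (202 − 166)/(42 − 51) = -4, so Qd = 370 − 4P.
Supply slope: (204 − 219)/(46 − 49) = 5, so Qs = 5P − 26.
Without the subsidy, 370 − 4P = 5P − 26 gives 9P = 396, so P* = $44 and Q* = 194.
With a per-unit subsidy paid to sellers, each receives P + 36 per unit sold, so supply becomes Qs = 5(P + 36) − 26.
Solving gives Q = 274 with buyers paying $24 and sellers receiving $60 (the $36 wedge).
Gain to buyers: $20; to sellers: $16. (They sum to $36.)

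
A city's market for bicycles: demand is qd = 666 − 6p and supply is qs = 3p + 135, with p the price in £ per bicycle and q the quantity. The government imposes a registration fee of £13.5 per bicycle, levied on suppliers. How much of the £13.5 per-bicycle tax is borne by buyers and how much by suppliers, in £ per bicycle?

Before the tax: set 666 − 6p = 3p + 135 → p* = £59, q* = 312.
With the tax collected from suppliers, supply shifts: qs = 3(p − 13.5) + 135.
New equilibrium: buyers pay £63.5, suppliers receive £50, q = 285. (Wedge: pb − ps = 13.5.)
Burden on buyers: £4.5; on suppliers: £9. (They sum to £13.5.)

Buyers bear £4.5 per bicycle; suppliers bear £9 per bicycle.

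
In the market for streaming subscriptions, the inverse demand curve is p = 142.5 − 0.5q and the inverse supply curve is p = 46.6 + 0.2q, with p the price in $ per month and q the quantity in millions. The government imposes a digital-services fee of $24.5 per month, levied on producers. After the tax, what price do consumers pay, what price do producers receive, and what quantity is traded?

Consumers pay $91.5; producers receive $67; quantity = 102.

Rewrite in direct form: qd = 285 − 2p and qs = 5p − 233.
Before the tax: set 285 − 2p = 5p − 233 → p* = $74, q* = 137.
With the tax collected from producers, supply shifts: qs = 5(p − 24.5) − 233.
Solving gives q = 102 with consumers paying $91.5 and producers receiving $67 (the $24.5 wedge).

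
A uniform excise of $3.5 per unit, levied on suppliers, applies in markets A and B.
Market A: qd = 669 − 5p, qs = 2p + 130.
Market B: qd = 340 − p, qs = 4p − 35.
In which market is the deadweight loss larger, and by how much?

Market A, by $3.85.

Market A: pre-tax p* = $77, q* = 284; post-tax q = 279; deadweight loss = $8.75.
Market B: pre-tax p* = $75, q* = 265; post-tax q = 262.2; deadweight loss = $4.9.
Difference: $8.75 vs $4.9 → market A is larger by $3.85.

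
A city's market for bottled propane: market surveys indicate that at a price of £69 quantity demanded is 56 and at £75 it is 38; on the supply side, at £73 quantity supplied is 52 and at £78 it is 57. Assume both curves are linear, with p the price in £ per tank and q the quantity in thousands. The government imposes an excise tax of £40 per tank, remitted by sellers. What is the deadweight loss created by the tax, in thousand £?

Demand slope: (38 − 56)/(75 − 69) = -3, so qd = 263 − 3p.
Supply slope: (57 − 52)/(78 − 73) = 1, so qs = p − 21.
Before the tax: set 263 − 3p = p − 21 → p* = £71, q* = 50.
With the tax collected from sellers, supply shifts: qs = (p − 40) − 21.
Solving gives q = 20 with buyers paying £81 and sellers receiving £41 (the £40 wedge).
Quantity falls by |ΔQ| = |50 − 20| = 30.
DWL = ½ · t · |ΔQ| = ½ · 40 · 30 = £600.

Deadweight loss = £600 thousand.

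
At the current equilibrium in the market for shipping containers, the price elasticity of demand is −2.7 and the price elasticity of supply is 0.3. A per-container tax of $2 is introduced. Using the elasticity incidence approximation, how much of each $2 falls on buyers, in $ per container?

Incidence ratio: buyers' share ≈ εs / (εs + |εd|) = 0.3 / (0.3 + 2.7) = 0.1.
So buyers bear ≈ 0.1 × $2 = $0.2; producers bear $1.8.

Buyers bear ≈ $0.2 per container.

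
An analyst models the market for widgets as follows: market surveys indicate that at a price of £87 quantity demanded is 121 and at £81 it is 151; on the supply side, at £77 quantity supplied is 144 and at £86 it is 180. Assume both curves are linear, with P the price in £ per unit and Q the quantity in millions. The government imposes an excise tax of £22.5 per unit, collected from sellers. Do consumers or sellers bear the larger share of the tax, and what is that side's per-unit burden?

Sellers bear the larger share: £12.5 per unit.

Demand slope: (151 − 121)/(81 − 87) = -5, so Qd = 556 − 5P.
Supply slope: (180 − 144)/(86 − 77) = 4, so Qs = 4P − 164.
Before the tax: set 556 − 5P = 4P − 164 → P* = £80, Q* = 156.
With the tax collected from sellers, supply shifts: Qs = 4(P − 22.5) − 164.
Solving gives Q = 106 with consumers paying £90 and sellers receiving £67.5 (the £22.5 wedge).
Per-unit burden: consumers £10, sellers £12.5.
Sellers take the larger share because supply is less price-elastic here (demand slope 5 vs supply slope 4).
The less price-elastic side of the market bears the larger share of a per-unit tax.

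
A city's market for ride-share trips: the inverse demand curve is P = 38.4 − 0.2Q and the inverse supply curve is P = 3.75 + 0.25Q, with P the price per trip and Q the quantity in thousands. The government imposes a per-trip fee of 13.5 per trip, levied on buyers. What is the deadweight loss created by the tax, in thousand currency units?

Deadweight loss = 202.5 thousand.

Inverting to Q(P) form: Qd = 192 − 5P; Qs = 4P − 15.
Without the tax, 192 − 5P = 4P − 15 gives 9P = 207, so P* = 23 and Q* = 77.
With the tax collected from buyers, demand (in seller-price terms) shifts: Qd = 192 − 5(P + 13.5).
New equilibrium: buyers pay 29, sellers receive 15.5, Q = 47. (Wedge: Pb − Ps = 13.5.)
Quantity falls by |ΔQ| = |77 − 47| = 30.
DWL = ½ · t · |ΔQ| = ½ · 13.5 · 30 = 202.5.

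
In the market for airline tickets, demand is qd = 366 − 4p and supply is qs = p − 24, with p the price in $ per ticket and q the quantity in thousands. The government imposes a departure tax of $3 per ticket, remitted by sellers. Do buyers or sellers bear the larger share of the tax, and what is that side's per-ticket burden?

Sellers bear the larger share: $2.4 per ticket.

Without the tax, 366 − 4p = p − 24 gives 5p = 390, so p* = $78 and q* = 54.
With the tax collected from sellers, supply shifts: qs = (p − 3) − 24.
Solving gives q = 51.6 with buyers paying $78.6 and sellers receiving $75.6 (the $3 wedge).
Per-ticket burden: buyers $0.6, sellers $2.4.
Sellers take the larger share because supply is less price-elastic here (demand slope 4 vs supply slope 1).
The less price-elastic side of the market bears the larger share of a per-unit tax.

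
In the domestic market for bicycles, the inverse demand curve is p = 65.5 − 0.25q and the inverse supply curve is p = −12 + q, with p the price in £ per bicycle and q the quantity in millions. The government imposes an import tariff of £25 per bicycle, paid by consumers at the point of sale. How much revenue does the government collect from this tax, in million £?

Rewrite in direct form: qd = 262 − 4p and qs = p + 12.
Before the tax: set 262 − 4p = p + 12 → p* = £50, q* = 62.
With the tax collected from consumers, demand (in seller-price terms) shifts: qd = 262 − 4(p + 25).
Solving gives q = 42 with consumers paying £55 and sellers receiving £30 (the £25 wedge).
Revenue = t · Q = 25 · 42 = £1050.

Tax revenue = £1050 million.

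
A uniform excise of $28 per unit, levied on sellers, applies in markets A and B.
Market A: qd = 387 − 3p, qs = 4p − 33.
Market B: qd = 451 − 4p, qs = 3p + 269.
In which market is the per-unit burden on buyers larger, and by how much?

Market A, by $4.

Market A: pre-tax p* = $60, q* = 207; post-tax q = 159; per-unit burden on buyers = $16.
Market B: pre-tax p* = $26, q* = 347; post-tax q = 299; per-unit burden on buyers = $12.
Difference: $16 vs $12 → market A is larger by $4.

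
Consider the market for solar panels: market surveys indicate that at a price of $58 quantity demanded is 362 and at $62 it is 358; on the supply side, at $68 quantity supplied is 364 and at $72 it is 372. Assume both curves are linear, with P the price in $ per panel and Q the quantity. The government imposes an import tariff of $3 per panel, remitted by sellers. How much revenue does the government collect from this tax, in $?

Demand slope: (358 − 362)/(62 − 58) = -1, so Qd = 420 − P.
Supply slope: (372 − 364)/(72 − 68) = 2, so Qs = 2P + 228.
Before the tax: set 420 − P = 2P + 228 → P* = $64, Q* = 356.
With the tax collected from sellers, supply shifts: Qs = 2(P − 3) + 228.
Solving gives Q = 354 with buyers paying $66 and sellers receiving $63 (the $3 wedge).
Revenue = t · Q = 3 · 354 = $1062.

Tax revenue = $1062.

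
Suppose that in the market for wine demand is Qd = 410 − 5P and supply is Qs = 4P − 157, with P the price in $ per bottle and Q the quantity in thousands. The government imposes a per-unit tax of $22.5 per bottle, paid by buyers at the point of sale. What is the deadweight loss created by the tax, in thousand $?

Deadweight loss = $562.5 thousand.

Without the tax, 410 − 5P = 4P − 157 gives 9P = 567, so P* = $63 and Q* = 95.
With the tax collected from buyers, demand (in seller-price terms) shifts: Qd = 410 − 5(P + 22.5).
New equilibrium: buyers pay $73, sellers receive $50.5, Q = 45. (Wedge: Pb − Ps = 22.5.)
Quantity falls by |ΔQ| = |95 − 45| = 50.
DWL = ½ · t · |ΔQ| = ½ · 22.5 · 50 = $562.5.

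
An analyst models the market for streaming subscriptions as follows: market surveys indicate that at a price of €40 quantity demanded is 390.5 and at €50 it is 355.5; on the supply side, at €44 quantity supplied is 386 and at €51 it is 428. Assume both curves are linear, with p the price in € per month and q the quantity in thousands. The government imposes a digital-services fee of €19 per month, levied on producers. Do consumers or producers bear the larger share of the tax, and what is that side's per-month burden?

Demand slope: (355.5 − 390.5)/(50 − 40) = -3.5, so qd = 530.5 − 3.5p.
Supply slope: (428 − 386)/(51 − 44) = 6, so qs = 6p + 122.
Before the tax: set 530.5 − 3.5p = 6p + 122 → p* = €43, q* = 380.
With the tax collected from producers, supply shifts: qs = 6(p − 19) + 122.
Solving gives q = 338 with consumers paying €55 and producers receiving €36 (the €19 wedge).
Per-month burden: consumers €12, producers €7.
Consumers take the larger share because demand is less price-elastic here (demand slope 3.5 vs supply slope 6).

Consumers bear the larger share: €12 per month.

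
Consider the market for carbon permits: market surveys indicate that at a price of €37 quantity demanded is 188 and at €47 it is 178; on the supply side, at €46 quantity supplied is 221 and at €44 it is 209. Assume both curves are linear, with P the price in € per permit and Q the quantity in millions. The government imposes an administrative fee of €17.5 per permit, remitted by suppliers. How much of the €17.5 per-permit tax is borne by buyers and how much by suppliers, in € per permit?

Buyers bear €15 per permit; suppliers bear €2.5 per permit.

Demand slope: (178 − 188)/(47 − 37) = -1, so Qd = 225 − P.
Supply slope: (209 − 221)/(44 − 46) = 6, so Qs = 6P − 55.
Without the tax, 225 − P = 6P − 55 gives 7P = 280, so P* = €40 and Q* = 185.
With the tax collected from suppliers, supply shifts: Qs = 6(P − 17.5) − 55.
Solving gives Q = 170 with buyers paying €55 and suppliers receiving €37.5 (the €17.5 wedge).
Burden on buyers: €15; on suppliers: €2.5. (They sum to €17.5.)
The less price-elastic side of the market bears the larger share of a per-unit tax.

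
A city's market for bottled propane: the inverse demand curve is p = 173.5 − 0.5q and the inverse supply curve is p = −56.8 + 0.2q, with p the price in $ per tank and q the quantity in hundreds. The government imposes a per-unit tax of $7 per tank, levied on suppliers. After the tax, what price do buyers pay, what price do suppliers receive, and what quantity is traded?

Buyers pay $14; suppliers receive $7; quantity = 319.

Inverting to q(p) form: qd = 347 − 2p; qs = 5p + 284.
Before the tax: set 347 − 2p = 5p + 284 → p* = $9, q* = 329.
With the tax collected from suppliers, supply shifts: qs = 5(p − 7) + 284.
New equilibrium: buyers pay $14, suppliers receive $7, q = 319. (Wedge: pb − ps = 7.)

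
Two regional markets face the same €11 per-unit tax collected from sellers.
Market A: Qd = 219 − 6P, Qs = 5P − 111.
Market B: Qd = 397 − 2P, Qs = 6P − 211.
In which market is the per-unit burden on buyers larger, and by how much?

Market A: pre-tax P* = €30, Q* = 39; post-tax Q = 9; per-unit burden on buyers = €5.
Market B: pre-tax P* = €76, Q* = 245; post-tax Q = 228.5; per-unit burden on buyers = €8.25.
Difference: €5 vs €8.25 → market B is larger by €3.25.

Market B, by €3.25.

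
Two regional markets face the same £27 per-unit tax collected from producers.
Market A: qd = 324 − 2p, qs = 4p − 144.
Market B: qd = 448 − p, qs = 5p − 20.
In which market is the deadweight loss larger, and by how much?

Market A, by £182.25.

Market A: pre-tax p* = £78, q* = 168; post-tax q = 132; deadweight loss = £486.
Market B: pre-tax p* = £78, q* = 370; post-tax q = 347.5; deadweight loss = £303.75.
Difference: £486 vs £303.75 → market A is larger by £182.25.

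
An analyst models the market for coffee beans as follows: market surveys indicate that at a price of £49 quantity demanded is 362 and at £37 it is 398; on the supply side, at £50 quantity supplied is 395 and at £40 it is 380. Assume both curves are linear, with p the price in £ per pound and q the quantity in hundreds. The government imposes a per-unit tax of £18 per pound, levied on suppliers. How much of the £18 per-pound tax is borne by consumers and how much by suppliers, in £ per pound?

Consumers bear £6 per pound; suppliers bear £12 per pound.

Demand slope: (398 − 362)/(37 − 49) = -3, so qd = 509 − 3p.
Supply slope: (380 − 395)/(40 − 50) = 1.5, so qs = 1.5p + 320.
Before the tax: set 509 − 3p = 1.5p + 320 → p* = £42, q* = 383.
With the tax collected from suppliers, supply shifts: qs = 1.5(p − 18) + 320.
Solving gives q = 365 with consumers paying £48 and suppliers receiving £30 (the £18 wedge).
Burden on consumers: £6; on suppliers: £12. (They sum to £18.)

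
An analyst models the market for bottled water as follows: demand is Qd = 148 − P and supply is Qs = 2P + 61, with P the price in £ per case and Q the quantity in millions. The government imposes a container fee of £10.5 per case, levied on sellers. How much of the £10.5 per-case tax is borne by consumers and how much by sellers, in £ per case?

Without the tax, 148 − P = 2P + 61 gives 3P = 87, so P* = £29 and Q* = 119.
With the tax collected from sellers, supply shifts: Qs = 2(P − 10.5) + 61.
Solving gives Q = 112 with consumers paying £36 and sellers receiving £25.5 (the £10.5 wedge).
Burden on consumers: £7; on sellers: £3.5. (They sum to £10.5.)
The less price-elastic side of the market bears the larger share of a per-unit tax.

Consumers bear £7 per case; sellers bear £3.5 per case.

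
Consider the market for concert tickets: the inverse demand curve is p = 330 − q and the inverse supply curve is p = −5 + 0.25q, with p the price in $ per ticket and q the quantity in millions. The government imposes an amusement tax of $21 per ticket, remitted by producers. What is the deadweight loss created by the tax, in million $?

Deadweight loss = $176.4 million.

Rewrite in direct form: qd = 330 − p and qs = 4p + 20.
Without the tax, 330 − p = 4p + 20 gives 5p = 310, so p* = $62 and q* = 268.
With the tax collected from producers, supply shifts: qs = 4(p − 21) + 20.
New equilibrium: buyers pay $78.8, producers receive $57.8, q = 251.2. (Wedge: pb − ps = 21.)
Quantity falls by |ΔQ| = |268 − 251.2| = 16.8.
DWL = ½ · t · |ΔQ| = ½ · 21 · 16.8 = $176.4.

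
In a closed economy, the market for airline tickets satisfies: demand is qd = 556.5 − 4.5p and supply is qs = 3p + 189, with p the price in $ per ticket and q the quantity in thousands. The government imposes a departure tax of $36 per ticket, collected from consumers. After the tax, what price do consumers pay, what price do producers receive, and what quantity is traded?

Consumers pay $63.4; producers receive $27.4; quantity = 271.2.

Before the tax: set 556.5 − 4.5p = 3p + 189 → p* = $49, q* = 336.
With the tax collected from consumers, demand (in seller-price terms) shifts: qd = 556.5 − 4.5(p + 36).
Solving gives q = 271.2 with consumers paying $63.4 and producers receiving $27.4 (the $36 wedge).
The less price-elastic side of the market bears the larger share of a per-unit tax.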